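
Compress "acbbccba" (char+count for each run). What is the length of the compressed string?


Input: acbbccba
Runs:
  'a' x 1 => "a1"
  'c' x 1 => "c1"
  'b' x 2 => "b2"
  'c' x 2 => "c2"
  'b' x 1 => "b1"
  'a' x 1 => "a1"
Compressed: "a1c1b2c2b1a1"
Compressed length: 12

12


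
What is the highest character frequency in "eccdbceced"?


Input: eccdbceced
Character counts:
  'b': 1
  'c': 4
  'd': 2
  'e': 3
Maximum frequency: 4

4


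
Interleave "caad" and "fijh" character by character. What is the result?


Interleaving "caad" and "fijh":
  Position 0: 'c' from first, 'f' from second => "cf"
  Position 1: 'a' from first, 'i' from second => "ai"
  Position 2: 'a' from first, 'j' from second => "aj"
  Position 3: 'd' from first, 'h' from second => "dh"
Result: cfaiajdh

cfaiajdh


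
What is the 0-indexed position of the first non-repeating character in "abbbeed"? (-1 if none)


Input: abbbeed
Character frequencies:
  'a': 1
  'b': 3
  'd': 1
  'e': 2
Scanning left to right for freq == 1:
  Position 0 ('a'): unique! => answer = 0

0


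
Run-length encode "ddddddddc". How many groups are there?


Input: ddddddddc
Scanning for consecutive runs:
  Group 1: 'd' x 8 (positions 0-7)
  Group 2: 'c' x 1 (positions 8-8)
Total groups: 2

2


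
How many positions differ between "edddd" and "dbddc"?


Comparing "edddd" and "dbddc" position by position:
  Position 0: 'e' vs 'd' => DIFFER
  Position 1: 'd' vs 'b' => DIFFER
  Position 2: 'd' vs 'd' => same
  Position 3: 'd' vs 'd' => same
  Position 4: 'd' vs 'c' => DIFFER
Positions that differ: 3

3


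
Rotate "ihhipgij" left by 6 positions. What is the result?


Input: "ihhipgij", rotate left by 6
First 6 characters: "ihhipg"
Remaining characters: "ij"
Concatenate remaining + first: "ij" + "ihhipg" = "ijihhipg"

ijihhipg


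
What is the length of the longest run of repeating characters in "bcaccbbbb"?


Input: "bcaccbbbb"
Scanning for longest run:
  Position 1 ('c'): new char, reset run to 1
  Position 2 ('a'): new char, reset run to 1
  Position 3 ('c'): new char, reset run to 1
  Position 4 ('c'): continues run of 'c', length=2
  Position 5 ('b'): new char, reset run to 1
  Position 6 ('b'): continues run of 'b', length=2
  Position 7 ('b'): continues run of 'b', length=3
  Position 8 ('b'): continues run of 'b', length=4
Longest run: 'b' with length 4

4


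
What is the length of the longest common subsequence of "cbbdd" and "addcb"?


LCS of "cbbdd" and "addcb"
DP table:
           a    d    d    c    b
      0    0    0    0    0    0
  c   0    0    0    0    1    1
  b   0    0    0    0    1    2
  b   0    0    0    0    1    2
  d   0    0    1    1    1    2
  d   0    0    1    2    2    2
LCS length = dp[5][5] = 2

2


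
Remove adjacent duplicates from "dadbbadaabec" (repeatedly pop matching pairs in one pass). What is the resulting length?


Input: dadbbadaabec
Stack-based adjacent duplicate removal:
  Read 'd': push. Stack: d
  Read 'a': push. Stack: da
  Read 'd': push. Stack: dad
  Read 'b': push. Stack: dadb
  Read 'b': matches stack top 'b' => pop. Stack: dad
  Read 'a': push. Stack: dada
  Read 'd': push. Stack: dadad
  Read 'a': push. Stack: dadada
  Read 'a': matches stack top 'a' => pop. Stack: dadad
  Read 'b': push. Stack: dadadb
  Read 'e': push. Stack: dadadbe
  Read 'c': push. Stack: dadadbec
Final stack: "dadadbec" (length 8)

8


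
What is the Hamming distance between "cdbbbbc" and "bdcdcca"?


Comparing "cdbbbbc" and "bdcdcca" position by position:
  Position 0: 'c' vs 'b' => differ
  Position 1: 'd' vs 'd' => same
  Position 2: 'b' vs 'c' => differ
  Position 3: 'b' vs 'd' => differ
  Position 4: 'b' vs 'c' => differ
  Position 5: 'b' vs 'c' => differ
  Position 6: 'c' vs 'a' => differ
Total differences (Hamming distance): 6

6


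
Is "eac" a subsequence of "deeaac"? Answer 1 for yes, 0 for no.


Check if "eac" is a subsequence of "deeaac"
Greedy scan:
  Position 0 ('d'): no match needed
  Position 1 ('e'): matches sub[0] = 'e'
  Position 2 ('e'): no match needed
  Position 3 ('a'): matches sub[1] = 'a'
  Position 4 ('a'): no match needed
  Position 5 ('c'): matches sub[2] = 'c'
All 3 characters matched => is a subsequence

1


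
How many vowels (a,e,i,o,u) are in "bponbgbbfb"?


Input: bponbgbbfb
Checking each character:
  'b' at position 0: consonant
  'p' at position 1: consonant
  'o' at position 2: vowel (running total: 1)
  'n' at position 3: consonant
  'b' at position 4: consonant
  'g' at position 5: consonant
  'b' at position 6: consonant
  'b' at position 7: consonant
  'f' at position 8: consonant
  'b' at position 9: consonant
Total vowels: 1

1


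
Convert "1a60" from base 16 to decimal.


Input: "1a60" in base 16
Positional expansion:
  Digit '1' (value 1) x 16^3 = 4096
  Digit 'a' (value 10) x 16^2 = 2560
  Digit '6' (value 6) x 16^1 = 96
  Digit '0' (value 0) x 16^0 = 0
Sum = 6752

6752


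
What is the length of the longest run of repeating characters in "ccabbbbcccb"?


Input: "ccabbbbcccb"
Scanning for longest run:
  Position 1 ('c'): continues run of 'c', length=2
  Position 2 ('a'): new char, reset run to 1
  Position 3 ('b'): new char, reset run to 1
  Position 4 ('b'): continues run of 'b', length=2
  Position 5 ('b'): continues run of 'b', length=3
  Position 6 ('b'): continues run of 'b', length=4
  Position 7 ('c'): new char, reset run to 1
  Position 8 ('c'): continues run of 'c', length=2
  Position 9 ('c'): continues run of 'c', length=3
  Position 10 ('b'): new char, reset run to 1
Longest run: 'b' with length 4

4


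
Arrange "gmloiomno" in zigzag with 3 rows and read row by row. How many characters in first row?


Zigzag "gmloiomno" into 3 rows:
Placing characters:
  'g' => row 0
  'm' => row 1
  'l' => row 2
  'o' => row 1
  'i' => row 0
  'o' => row 1
  'm' => row 2
  'n' => row 1
  'o' => row 0
Rows:
  Row 0: "gio"
  Row 1: "moon"
  Row 2: "lm"
First row length: 3

3


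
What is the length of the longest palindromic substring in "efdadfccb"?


Input: "efdadfccb"
Checking substrings for palindromes:
  [1:6] "fdadf" (len 5) => palindrome
  [2:5] "dad" (len 3) => palindrome
  [6:8] "cc" (len 2) => palindrome
Longest palindromic substring: "fdadf" with length 5

5


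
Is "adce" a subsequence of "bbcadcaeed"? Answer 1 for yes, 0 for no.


Check if "adce" is a subsequence of "bbcadcaeed"
Greedy scan:
  Position 0 ('b'): no match needed
  Position 1 ('b'): no match needed
  Position 2 ('c'): no match needed
  Position 3 ('a'): matches sub[0] = 'a'
  Position 4 ('d'): matches sub[1] = 'd'
  Position 5 ('c'): matches sub[2] = 'c'
  Position 6 ('a'): no match needed
  Position 7 ('e'): matches sub[3] = 'e'
  Position 8 ('e'): no match needed
  Position 9 ('d'): no match needed
All 4 characters matched => is a subsequence

1


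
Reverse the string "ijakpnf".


Input: ijakpnf
Reading characters right to left:
  Position 6: 'f'
  Position 5: 'n'
  Position 4: 'p'
  Position 3: 'k'
  Position 2: 'a'
  Position 1: 'j'
  Position 0: 'i'
Reversed: fnpkaji

fnpkaji


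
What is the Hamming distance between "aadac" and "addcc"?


Comparing "aadac" and "addcc" position by position:
  Position 0: 'a' vs 'a' => same
  Position 1: 'a' vs 'd' => differ
  Position 2: 'd' vs 'd' => same
  Position 3: 'a' vs 'c' => differ
  Position 4: 'c' vs 'c' => same
Total differences (Hamming distance): 2

2


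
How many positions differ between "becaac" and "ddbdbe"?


Comparing "becaac" and "ddbdbe" position by position:
  Position 0: 'b' vs 'd' => DIFFER
  Position 1: 'e' vs 'd' => DIFFER
  Position 2: 'c' vs 'b' => DIFFER
  Position 3: 'a' vs 'd' => DIFFER
  Position 4: 'a' vs 'b' => DIFFER
  Position 5: 'c' vs 'e' => DIFFER
Positions that differ: 6

6


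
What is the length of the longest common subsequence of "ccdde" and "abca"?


LCS of "ccdde" and "abca"
DP table:
           a    b    c    a
      0    0    0    0    0
  c   0    0    0    1    1
  c   0    0    0    1    1
  d   0    0    0    1    1
  d   0    0    0    1    1
  e   0    0    0    1    1
LCS length = dp[5][4] = 1

1


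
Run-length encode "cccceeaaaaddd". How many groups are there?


Input: cccceeaaaaddd
Scanning for consecutive runs:
  Group 1: 'c' x 4 (positions 0-3)
  Group 2: 'e' x 2 (positions 4-5)
  Group 3: 'a' x 4 (positions 6-9)
  Group 4: 'd' x 3 (positions 10-12)
Total groups: 4

4


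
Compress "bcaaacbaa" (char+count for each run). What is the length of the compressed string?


Input: bcaaacbaa
Runs:
  'b' x 1 => "b1"
  'c' x 1 => "c1"
  'a' x 3 => "a3"
  'c' x 1 => "c1"
  'b' x 1 => "b1"
  'a' x 2 => "a2"
Compressed: "b1c1a3c1b1a2"
Compressed length: 12

12


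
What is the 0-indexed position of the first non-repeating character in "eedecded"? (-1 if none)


Input: eedecded
Character frequencies:
  'c': 1
  'd': 3
  'e': 4
Scanning left to right for freq == 1:
  Position 0 ('e'): freq=4, skip
  Position 1 ('e'): freq=4, skip
  Position 2 ('d'): freq=3, skip
  Position 3 ('e'): freq=4, skip
  Position 4 ('c'): unique! => answer = 4

4


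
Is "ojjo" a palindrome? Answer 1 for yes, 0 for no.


Input: ojjo
Reversed: ojjo
  Compare pos 0 ('o') with pos 3 ('o'): match
  Compare pos 1 ('j') with pos 2 ('j'): match
Result: palindrome

1


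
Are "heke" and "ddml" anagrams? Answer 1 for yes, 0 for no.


Strings: "heke", "ddml"
Sorted first:  eehk
Sorted second: ddlm
Differ at position 0: 'e' vs 'd' => not anagrams

0


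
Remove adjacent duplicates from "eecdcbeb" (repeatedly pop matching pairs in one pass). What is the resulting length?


Input: eecdcbeb
Stack-based adjacent duplicate removal:
  Read 'e': push. Stack: e
  Read 'e': matches stack top 'e' => pop. Stack: (empty)
  Read 'c': push. Stack: c
  Read 'd': push. Stack: cd
  Read 'c': push. Stack: cdc
  Read 'b': push. Stack: cdcb
  Read 'e': push. Stack: cdcbe
  Read 'b': push. Stack: cdcbeb
Final stack: "cdcbeb" (length 6)

6


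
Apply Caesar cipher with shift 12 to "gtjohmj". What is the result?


Caesar cipher: shift "gtjohmj" by 12
  'g' (pos 6) + 12 = pos 18 = 's'
  't' (pos 19) + 12 = pos 5 = 'f'
  'j' (pos 9) + 12 = pos 21 = 'v'
  'o' (pos 14) + 12 = pos 0 = 'a'
  'h' (pos 7) + 12 = pos 19 = 't'
  'm' (pos 12) + 12 = pos 24 = 'y'
  'j' (pos 9) + 12 = pos 21 = 'v'
Result: sfvatyv

sfvatyv


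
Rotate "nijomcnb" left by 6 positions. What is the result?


Input: "nijomcnb", rotate left by 6
First 6 characters: "nijomc"
Remaining characters: "nb"
Concatenate remaining + first: "nb" + "nijomc" = "nbnijomc"

nbnijomc


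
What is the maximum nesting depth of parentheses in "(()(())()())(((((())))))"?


Input: "(()(())()())(((((())))))"
Tracking depth:
  Position 0 '(': depth becomes 1
  Position 1 '(': depth becomes 2
  Position 2 ')': depth becomes 1
  Position 3 '(': depth becomes 2
  Position 4 '(': depth becomes 3
  Position 5 ')': depth becomes 2
  Position 6 ')': depth becomes 1
  Position 7 '(': depth becomes 2
  Position 8 ')': depth becomes 1
  Position 9 '(': depth becomes 2
  Position 10 ')': depth becomes 1
  Position 11 ')': depth becomes 0
  Position 12 '(': depth becomes 1
  Position 13 '(': depth becomes 2
  Position 14 '(': depth becomes 3
  Position 15 '(': depth becomes 4
  Position 16 '(': depth becomes 5
  Position 17 '(': depth becomes 6
  Position 18 ')': depth becomes 5
  Position 19 ')': depth becomes 4
  Position 20 ')': depth becomes 3
  Position 21 ')': depth becomes 2
  Position 22 ')': depth becomes 1
  Position 23 ')': depth becomes 0
Maximum depth reached: 6

6


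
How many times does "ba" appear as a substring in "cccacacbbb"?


Searching for "ba" in "cccacacbbb"
Scanning each position:
  Position 0: "cc" => no
  Position 1: "cc" => no
  Position 2: "ca" => no
  Position 3: "ac" => no
  Position 4: "ca" => no
  Position 5: "ac" => no
  Position 6: "cb" => no
  Position 7: "bb" => no
  Position 8: "bb" => no
Total occurrences: 0

0


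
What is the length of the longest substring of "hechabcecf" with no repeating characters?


Input: "hechabcecf"
Sliding window (track last position of each char):
  Position 0 ('h'): window [0,0] length 1 -- new best
  Position 1 ('e'): window [0,1] length 2 -- new best
  Position 2 ('c'): window [0,2] length 3 -- new best
  Position 3 ('h'): repeat (last at 0), move window start to 1
  Position 3 ('h'): window [1,3] length 3
  Position 4 ('a'): window [1,4] length 4 -- new best
  Position 5 ('b'): window [1,5] length 5 -- new best
  Position 6 ('c'): repeat (last at 2), move window start to 3
  Position 6 ('c'): window [3,6] length 4
  Position 7 ('e'): window [3,7] length 5
  Position 8 ('c'): repeat (last at 6), move window start to 7
  Position 8 ('c'): window [7,8] length 2
  Position 9 ('f'): window [7,9] length 3
Longest substring with no repeats: "echab" with length 5

5


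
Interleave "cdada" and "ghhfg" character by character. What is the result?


Interleaving "cdada" and "ghhfg":
  Position 0: 'c' from first, 'g' from second => "cg"
  Position 1: 'd' from first, 'h' from second => "dh"
  Position 2: 'a' from first, 'h' from second => "ah"
  Position 3: 'd' from first, 'f' from second => "df"
  Position 4: 'a' from first, 'g' from second => "ag"
Result: cgdhahdfag

cgdhahdfag


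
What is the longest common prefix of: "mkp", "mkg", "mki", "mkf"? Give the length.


Words: mkp, mkg, mki, mkf
  Position 0: all 'm' => match
  Position 1: all 'k' => match
  Position 2: ('p', 'g', 'i', 'f') => mismatch, stop
LCP = "mk" (length 2)

2


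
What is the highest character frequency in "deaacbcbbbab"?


Input: deaacbcbbbab
Character counts:
  'a': 3
  'b': 5
  'c': 2
  'd': 1
  'e': 1
Maximum frequency: 5

5


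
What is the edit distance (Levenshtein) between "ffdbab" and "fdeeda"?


Computing edit distance: "ffdbab" -> "fdeeda"
DP table:
           f    d    e    e    d    a
      0    1    2    3    4    5    6
  f   1    0    1    2    3    4    5
  f   2    1    1    2    3    4    5
  d   3    2    1    2    3    3    4
  b   4    3    2    2    3    4    4
  a   5    4    3    3    3    4    4
  b   6    5    4    4    4    4    5
Edit distance = dp[6][6] = 5

5


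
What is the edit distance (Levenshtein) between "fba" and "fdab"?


Computing edit distance: "fba" -> "fdab"
DP table:
           f    d    a    b
      0    1    2    3    4
  f   1    0    1    2    3
  b   2    1    1    2    2
  a   3    2    2    1    2
Edit distance = dp[3][4] = 2

2


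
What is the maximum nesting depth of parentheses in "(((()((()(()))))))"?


Input: "(((()((()(()))))))"
Tracking depth:
  Position 0 '(': depth becomes 1
  Position 1 '(': depth becomes 2
  Position 2 '(': depth becomes 3
  Position 3 '(': depth becomes 4
  Position 4 ')': depth becomes 3
  Position 5 '(': depth becomes 4
  Position 6 '(': depth becomes 5
  Position 7 '(': depth becomes 6
  Position 8 ')': depth becomes 5
  Position 9 '(': depth becomes 6
  Position 10 '(': depth becomes 7
  Position 11 ')': depth becomes 6
  Position 12 ')': depth becomes 5
  Position 13 ')': depth becomes 4
  Position 14 ')': depth becomes 3
  Position 15 ')': depth becomes 2
  Position 16 ')': depth becomes 1
  Position 17 ')': depth becomes 0
Maximum depth reached: 7

7


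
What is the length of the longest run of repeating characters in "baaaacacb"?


Input: "baaaacacb"
Scanning for longest run:
  Position 1 ('a'): new char, reset run to 1
  Position 2 ('a'): continues run of 'a', length=2
  Position 3 ('a'): continues run of 'a', length=3
  Position 4 ('a'): continues run of 'a', length=4
  Position 5 ('c'): new char, reset run to 1
  Position 6 ('a'): new char, reset run to 1
  Position 7 ('c'): new char, reset run to 1
  Position 8 ('b'): new char, reset run to 1
Longest run: 'a' with length 4

4


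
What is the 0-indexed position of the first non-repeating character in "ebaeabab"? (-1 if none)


Input: ebaeabab
Character frequencies:
  'a': 3
  'b': 3
  'e': 2
Scanning left to right for freq == 1:
  Position 0 ('e'): freq=2, skip
  Position 1 ('b'): freq=3, skip
  Position 2 ('a'): freq=3, skip
  Position 3 ('e'): freq=2, skip
  Position 4 ('a'): freq=3, skip
  Position 5 ('b'): freq=3, skip
  Position 6 ('a'): freq=3, skip
  Position 7 ('b'): freq=3, skip
  No unique character found => answer = -1

-1


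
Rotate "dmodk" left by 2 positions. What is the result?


Input: "dmodk", rotate left by 2
First 2 characters: "dm"
Remaining characters: "odk"
Concatenate remaining + first: "odk" + "dm" = "odkdm"

odkdm


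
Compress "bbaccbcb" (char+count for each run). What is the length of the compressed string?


Input: bbaccbcb
Runs:
  'b' x 2 => "b2"
  'a' x 1 => "a1"
  'c' x 2 => "c2"
  'b' x 1 => "b1"
  'c' x 1 => "c1"
  'b' x 1 => "b1"
Compressed: "b2a1c2b1c1b1"
Compressed length: 12

12


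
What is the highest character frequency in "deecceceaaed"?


Input: deecceceaaed
Character counts:
  'a': 2
  'c': 3
  'd': 2
  'e': 5
Maximum frequency: 5

5


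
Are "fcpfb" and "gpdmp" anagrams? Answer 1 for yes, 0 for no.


Strings: "fcpfb", "gpdmp"
Sorted first:  bcffp
Sorted second: dgmpp
Differ at position 0: 'b' vs 'd' => not anagrams

0


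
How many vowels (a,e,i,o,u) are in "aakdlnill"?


Input: aakdlnill
Checking each character:
  'a' at position 0: vowel (running total: 1)
  'a' at position 1: vowel (running total: 2)
  'k' at position 2: consonant
  'd' at position 3: consonant
  'l' at position 4: consonant
  'n' at position 5: consonant
  'i' at position 6: vowel (running total: 3)
  'l' at position 7: consonant
  'l' at position 8: consonant
Total vowels: 3

3


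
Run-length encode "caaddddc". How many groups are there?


Input: caaddddc
Scanning for consecutive runs:
  Group 1: 'c' x 1 (positions 0-0)
  Group 2: 'a' x 2 (positions 1-2)
  Group 3: 'd' x 4 (positions 3-6)
  Group 4: 'c' x 1 (positions 7-7)
Total groups: 4

4


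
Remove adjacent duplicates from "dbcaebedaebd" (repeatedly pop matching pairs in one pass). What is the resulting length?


Input: dbcaebedaebd
Stack-based adjacent duplicate removal:
  Read 'd': push. Stack: d
  Read 'b': push. Stack: db
  Read 'c': push. Stack: dbc
  Read 'a': push. Stack: dbca
  Read 'e': push. Stack: dbcae
  Read 'b': push. Stack: dbcaeb
  Read 'e': push. Stack: dbcaebe
  Read 'd': push. Stack: dbcaebed
  Read 'a': push. Stack: dbcaebeda
  Read 'e': push. Stack: dbcaebedae
  Read 'b': push. Stack: dbcaebedaeb
  Read 'd': push. Stack: dbcaebedaebd
Final stack: "dbcaebedaebd" (length 12)

12


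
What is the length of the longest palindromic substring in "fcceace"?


Input: "fcceace"
Checking substrings for palindromes:
  [1:3] "cc" (len 2) => palindrome
Longest palindromic substring: "cc" with length 2

2


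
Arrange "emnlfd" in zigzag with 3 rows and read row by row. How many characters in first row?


Zigzag "emnlfd" into 3 rows:
Placing characters:
  'e' => row 0
  'm' => row 1
  'n' => row 2
  'l' => row 1
  'f' => row 0
  'd' => row 1
Rows:
  Row 0: "ef"
  Row 1: "mld"
  Row 2: "n"
First row length: 2

2


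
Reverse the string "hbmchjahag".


Input: hbmchjahag
Reading characters right to left:
  Position 9: 'g'
  Position 8: 'a'
  Position 7: 'h'
  Position 6: 'a'
  Position 5: 'j'
  Position 4: 'h'
  Position 3: 'c'
  Position 2: 'm'
  Position 1: 'b'
  Position 0: 'h'
Reversed: gahajhcmbh

gahajhcmbh


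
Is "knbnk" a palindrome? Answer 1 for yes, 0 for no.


Input: knbnk
Reversed: knbnk
  Compare pos 0 ('k') with pos 4 ('k'): match
  Compare pos 1 ('n') with pos 3 ('n'): match
Result: palindrome

1


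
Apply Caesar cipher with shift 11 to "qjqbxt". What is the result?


Caesar cipher: shift "qjqbxt" by 11
  'q' (pos 16) + 11 = pos 1 = 'b'
  'j' (pos 9) + 11 = pos 20 = 'u'
  'q' (pos 16) + 11 = pos 1 = 'b'
  'b' (pos 1) + 11 = pos 12 = 'm'
  'x' (pos 23) + 11 = pos 8 = 'i'
  't' (pos 19) + 11 = pos 4 = 'e'
Result: bubmie

bubmie


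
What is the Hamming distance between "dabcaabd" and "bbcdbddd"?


Comparing "dabcaabd" and "bbcdbddd" position by position:
  Position 0: 'd' vs 'b' => differ
  Position 1: 'a' vs 'b' => differ
  Position 2: 'b' vs 'c' => differ
  Position 3: 'c' vs 'd' => differ
  Position 4: 'a' vs 'b' => differ
  Position 5: 'a' vs 'd' => differ
  Position 6: 'b' vs 'd' => differ
  Position 7: 'd' vs 'd' => same
Total differences (Hamming distance): 7

7


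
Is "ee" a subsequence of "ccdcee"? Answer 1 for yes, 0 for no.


Check if "ee" is a subsequence of "ccdcee"
Greedy scan:
  Position 0 ('c'): no match needed
  Position 1 ('c'): no match needed
  Position 2 ('d'): no match needed
  Position 3 ('c'): no match needed
  Position 4 ('e'): matches sub[0] = 'e'
  Position 5 ('e'): matches sub[1] = 'e'
All 2 characters matched => is a subsequence

1


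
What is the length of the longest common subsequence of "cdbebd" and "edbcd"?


LCS of "cdbebd" and "edbcd"
DP table:
           e    d    b    c    d
      0    0    0    0    0    0
  c   0    0    0    0    1    1
  d   0    0    1    1    1    2
  b   0    0    1    2    2    2
  e   0    1    1    2    2    2
  b   0    1    1    2    2    2
  d   0    1    2    2    2    3
LCS length = dp[6][5] = 3

3


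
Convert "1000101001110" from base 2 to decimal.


Input: "1000101001110" in base 2
Positional expansion:
  Digit '1' (value 1) x 2^12 = 4096
  Digit '0' (value 0) x 2^11 = 0
  Digit '0' (value 0) x 2^10 = 0
  Digit '0' (value 0) x 2^9 = 0
  Digit '1' (value 1) x 2^8 = 256
  Digit '0' (value 0) x 2^7 = 0
  Digit '1' (value 1) x 2^6 = 64
  Digit '0' (value 0) x 2^5 = 0
  Digit '0' (value 0) x 2^4 = 0
  Digit '1' (value 1) x 2^3 = 8
  Digit '1' (value 1) x 2^2 = 4
  Digit '1' (value 1) x 2^1 = 2
  Digit '0' (value 0) x 2^0 = 0
Sum = 4430

4430


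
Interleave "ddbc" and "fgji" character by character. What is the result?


Interleaving "ddbc" and "fgji":
  Position 0: 'd' from first, 'f' from second => "df"
  Position 1: 'd' from first, 'g' from second => "dg"
  Position 2: 'b' from first, 'j' from second => "bj"
  Position 3: 'c' from first, 'i' from second => "ci"
Result: dfdgbjci

dfdgbjci


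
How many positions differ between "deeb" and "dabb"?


Comparing "deeb" and "dabb" position by position:
  Position 0: 'd' vs 'd' => same
  Position 1: 'e' vs 'a' => DIFFER
  Position 2: 'e' vs 'b' => DIFFER
  Position 3: 'b' vs 'b' => same
Positions that differ: 2

2


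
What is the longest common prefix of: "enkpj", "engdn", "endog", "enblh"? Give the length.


Words: enkpj, engdn, endog, enblh
  Position 0: all 'e' => match
  Position 1: all 'n' => match
  Position 2: ('k', 'g', 'd', 'b') => mismatch, stop
LCP = "en" (length 2)

2


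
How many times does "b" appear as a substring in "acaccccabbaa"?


Searching for "b" in "acaccccabbaa"
Scanning each position:
  Position 0: "a" => no
  Position 1: "c" => no
  Position 2: "a" => no
  Position 3: "c" => no
  Position 4: "c" => no
  Position 5: "c" => no
  Position 6: "c" => no
  Position 7: "a" => no
  Position 8: "b" => MATCH
  Position 9: "b" => MATCH
  Position 10: "a" => no
  Position 11: "a" => no
Total occurrences: 2

2


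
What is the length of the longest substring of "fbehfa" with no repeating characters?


Input: "fbehfa"
Sliding window (track last position of each char):
  Position 0 ('f'): window [0,0] length 1 -- new best
  Position 1 ('b'): window [0,1] length 2 -- new best
  Position 2 ('e'): window [0,2] length 3 -- new best
  Position 3 ('h'): window [0,3] length 4 -- new best
  Position 4 ('f'): repeat (last at 0), move window start to 1
  Position 4 ('f'): window [1,4] length 4
  Position 5 ('a'): window [1,5] length 5 -- new best
Longest substring with no repeats: "behfa" with length 5

5


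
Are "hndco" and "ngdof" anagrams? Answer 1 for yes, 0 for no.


Strings: "hndco", "ngdof"
Sorted first:  cdhno
Sorted second: dfgno
Differ at position 0: 'c' vs 'd' => not anagrams

0


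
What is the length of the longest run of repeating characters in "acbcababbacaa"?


Input: "acbcababbacaa"
Scanning for longest run:
  Position 1 ('c'): new char, reset run to 1
  Position 2 ('b'): new char, reset run to 1
  Position 3 ('c'): new char, reset run to 1
  Position 4 ('a'): new char, reset run to 1
  Position 5 ('b'): new char, reset run to 1
  Position 6 ('a'): new char, reset run to 1
  Position 7 ('b'): new char, reset run to 1
  Position 8 ('b'): continues run of 'b', length=2
  Position 9 ('a'): new char, reset run to 1
  Position 10 ('c'): new char, reset run to 1
  Position 11 ('a'): new char, reset run to 1
  Position 12 ('a'): continues run of 'a', length=2
Longest run: 'b' with length 2

2


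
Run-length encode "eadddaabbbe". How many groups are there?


Input: eadddaabbbe
Scanning for consecutive runs:
  Group 1: 'e' x 1 (positions 0-0)
  Group 2: 'a' x 1 (positions 1-1)
  Group 3: 'd' x 3 (positions 2-4)
  Group 4: 'a' x 2 (positions 5-6)
  Group 5: 'b' x 3 (positions 7-9)
  Group 6: 'e' x 1 (positions 10-10)
Total groups: 6

6


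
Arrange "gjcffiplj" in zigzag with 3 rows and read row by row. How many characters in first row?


Zigzag "gjcffiplj" into 3 rows:
Placing characters:
  'g' => row 0
  'j' => row 1
  'c' => row 2
  'f' => row 1
  'f' => row 0
  'i' => row 1
  'p' => row 2
  'l' => row 1
  'j' => row 0
Rows:
  Row 0: "gfj"
  Row 1: "jfil"
  Row 2: "cp"
First row length: 3

3


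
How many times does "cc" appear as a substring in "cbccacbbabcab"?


Searching for "cc" in "cbccacbbabcab"
Scanning each position:
  Position 0: "cb" => no
  Position 1: "bc" => no
  Position 2: "cc" => MATCH
  Position 3: "ca" => no
  Position 4: "ac" => no
  Position 5: "cb" => no
  Position 6: "bb" => no
  Position 7: "ba" => no
  Position 8: "ab" => no
  Position 9: "bc" => no
  Position 10: "ca" => no
  Position 11: "ab" => no
Total occurrences: 1

1


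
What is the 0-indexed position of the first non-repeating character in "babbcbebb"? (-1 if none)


Input: babbcbebb
Character frequencies:
  'a': 1
  'b': 6
  'c': 1
  'e': 1
Scanning left to right for freq == 1:
  Position 0 ('b'): freq=6, skip
  Position 1 ('a'): unique! => answer = 1

1


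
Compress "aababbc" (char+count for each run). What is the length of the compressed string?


Input: aababbc
Runs:
  'a' x 2 => "a2"
  'b' x 1 => "b1"
  'a' x 1 => "a1"
  'b' x 2 => "b2"
  'c' x 1 => "c1"
Compressed: "a2b1a1b2c1"
Compressed length: 10

10


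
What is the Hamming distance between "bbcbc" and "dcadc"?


Comparing "bbcbc" and "dcadc" position by position:
  Position 0: 'b' vs 'd' => differ
  Position 1: 'b' vs 'c' => differ
  Position 2: 'c' vs 'a' => differ
  Position 3: 'b' vs 'd' => differ
  Position 4: 'c' vs 'c' => same
Total differences (Hamming distance): 4

4


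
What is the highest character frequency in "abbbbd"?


Input: abbbbd
Character counts:
  'a': 1
  'b': 4
  'd': 1
Maximum frequency: 4

4


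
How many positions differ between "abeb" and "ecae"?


Comparing "abeb" and "ecae" position by position:
  Position 0: 'a' vs 'e' => DIFFER
  Position 1: 'b' vs 'c' => DIFFER
  Position 2: 'e' vs 'a' => DIFFER
  Position 3: 'b' vs 'e' => DIFFER
Positions that differ: 4

4


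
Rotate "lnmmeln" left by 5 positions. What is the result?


Input: "lnmmeln", rotate left by 5
First 5 characters: "lnmme"
Remaining characters: "ln"
Concatenate remaining + first: "ln" + "lnmme" = "lnlnmme"

lnlnmme


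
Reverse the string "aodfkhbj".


Input: aodfkhbj
Reading characters right to left:
  Position 7: 'j'
  Position 6: 'b'
  Position 5: 'h'
  Position 4: 'k'
  Position 3: 'f'
  Position 2: 'd'
  Position 1: 'o'
  Position 0: 'a'
Reversed: jbhkfdoa

jbhkfdoa


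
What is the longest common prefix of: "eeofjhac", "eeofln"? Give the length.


Words: eeofjhac, eeofln
  Position 0: all 'e' => match
  Position 1: all 'e' => match
  Position 2: all 'o' => match
  Position 3: all 'f' => match
  Position 4: ('j', 'l') => mismatch, stop
LCP = "eeof" (length 4)

4


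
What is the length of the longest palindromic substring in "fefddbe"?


Input: "fefddbe"
Checking substrings for palindromes:
  [0:3] "fef" (len 3) => palindrome
  [3:5] "dd" (len 2) => palindrome
Longest palindromic substring: "fef" with length 3

3


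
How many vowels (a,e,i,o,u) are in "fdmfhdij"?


Input: fdmfhdij
Checking each character:
  'f' at position 0: consonant
  'd' at position 1: consonant
  'm' at position 2: consonant
  'f' at position 3: consonant
  'h' at position 4: consonant
  'd' at position 5: consonant
  'i' at position 6: vowel (running total: 1)
  'j' at position 7: consonant
Total vowels: 1

1


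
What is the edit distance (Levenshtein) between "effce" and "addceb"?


Computing edit distance: "effce" -> "addceb"
DP table:
           a    d    d    c    e    b
      0    1    2    3    4    5    6
  e   1    1    2    3    4    4    5
  f   2    2    2    3    4    5    5
  f   3    3    3    3    4    5    6
  c   4    4    4    4    3    4    5
  e   5    5    5    5    4    3    4
Edit distance = dp[5][6] = 4

4


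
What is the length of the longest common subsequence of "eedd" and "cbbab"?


LCS of "eedd" and "cbbab"
DP table:
           c    b    b    a    b
      0    0    0    0    0    0
  e   0    0    0    0    0    0
  e   0    0    0    0    0    0
  d   0    0    0    0    0    0
  d   0    0    0    0    0    0
LCS length = dp[4][5] = 0

0


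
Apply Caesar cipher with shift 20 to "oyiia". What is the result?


Caesar cipher: shift "oyiia" by 20
  'o' (pos 14) + 20 = pos 8 = 'i'
  'y' (pos 24) + 20 = pos 18 = 's'
  'i' (pos 8) + 20 = pos 2 = 'c'
  'i' (pos 8) + 20 = pos 2 = 'c'
  'a' (pos 0) + 20 = pos 20 = 'u'
Result: isccu

isccu


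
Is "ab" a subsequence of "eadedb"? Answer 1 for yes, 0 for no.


Check if "ab" is a subsequence of "eadedb"
Greedy scan:
  Position 0 ('e'): no match needed
  Position 1 ('a'): matches sub[0] = 'a'
  Position 2 ('d'): no match needed
  Position 3 ('e'): no match needed
  Position 4 ('d'): no match needed
  Position 5 ('b'): matches sub[1] = 'b'
All 2 characters matched => is a subsequence

1


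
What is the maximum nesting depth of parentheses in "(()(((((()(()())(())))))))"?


Input: "(()(((((()(()())(())))))))"
Tracking depth:
  Position 0 '(': depth becomes 1
  Position 1 '(': depth becomes 2
  Position 2 ')': depth becomes 1
  Position 3 '(': depth becomes 2
  Position 4 '(': depth becomes 3
  Position 5 '(': depth becomes 4
  Position 6 '(': depth becomes 5
  Position 7 '(': depth becomes 6
  Position 8 '(': depth becomes 7
  Position 9 ')': depth becomes 6
  Position 10 '(': depth becomes 7
  Position 11 '(': depth becomes 8
  Position 12 ')': depth becomes 7
  Position 13 '(': depth becomes 8
  Position 14 ')': depth becomes 7
  Position 15 ')': depth becomes 6
  Position 16 '(': depth becomes 7
  Position 17 '(': depth becomes 8
  Position 18 ')': depth becomes 7
  Position 19 ')': depth becomes 6
  Position 20 ')': depth becomes 5
  Position 21 ')': depth becomes 4
  Position 22 ')': depth becomes 3
  Position 23 ')': depth becomes 2
  Position 24 ')': depth becomes 1
  Position 25 ')': depth becomes 0
Maximum depth reached: 8

8


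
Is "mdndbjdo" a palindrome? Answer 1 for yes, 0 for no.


Input: mdndbjdo
Reversed: odjbdndm
  Compare pos 0 ('m') with pos 7 ('o'): MISMATCH
  Compare pos 1 ('d') with pos 6 ('d'): match
  Compare pos 2 ('n') with pos 5 ('j'): MISMATCH
  Compare pos 3 ('d') with pos 4 ('b'): MISMATCH
Result: not a palindrome

0


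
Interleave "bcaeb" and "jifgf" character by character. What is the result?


Interleaving "bcaeb" and "jifgf":
  Position 0: 'b' from first, 'j' from second => "bj"
  Position 1: 'c' from first, 'i' from second => "ci"
  Position 2: 'a' from first, 'f' from second => "af"
  Position 3: 'e' from first, 'g' from second => "eg"
  Position 4: 'b' from first, 'f' from second => "bf"
Result: bjciafegbf

bjciafegbf


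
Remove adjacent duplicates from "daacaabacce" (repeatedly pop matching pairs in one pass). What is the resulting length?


Input: daacaabacce
Stack-based adjacent duplicate removal:
  Read 'd': push. Stack: d
  Read 'a': push. Stack: da
  Read 'a': matches stack top 'a' => pop. Stack: d
  Read 'c': push. Stack: dc
  Read 'a': push. Stack: dca
  Read 'a': matches stack top 'a' => pop. Stack: dc
  Read 'b': push. Stack: dcb
  Read 'a': push. Stack: dcba
  Read 'c': push. Stack: dcbac
  Read 'c': matches stack top 'c' => pop. Stack: dcba
  Read 'e': push. Stack: dcbae
Final stack: "dcbae" (length 5)

5


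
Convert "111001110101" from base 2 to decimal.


Input: "111001110101" in base 2
Positional expansion:
  Digit '1' (value 1) x 2^11 = 2048
  Digit '1' (value 1) x 2^10 = 1024
  Digit '1' (value 1) x 2^9 = 512
  Digit '0' (value 0) x 2^8 = 0
  Digit '0' (value 0) x 2^7 = 0
  Digit '1' (value 1) x 2^6 = 64
  Digit '1' (value 1) x 2^5 = 32
  Digit '1' (value 1) x 2^4 = 16
  Digit '0' (value 0) x 2^3 = 0
  Digit '1' (value 1) x 2^2 = 4
  Digit '0' (value 0) x 2^1 = 0
  Digit '1' (value 1) x 2^0 = 1
Sum = 3701

3701


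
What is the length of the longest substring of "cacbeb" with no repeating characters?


Input: "cacbeb"
Sliding window (track last position of each char):
  Position 0 ('c'): window [0,0] length 1 -- new best
  Position 1 ('a'): window [0,1] length 2 -- new best
  Position 2 ('c'): repeat (last at 0), move window start to 1
  Position 2 ('c'): window [1,2] length 2
  Position 3 ('b'): window [1,3] length 3 -- new best
  Position 4 ('e'): window [1,4] length 4 -- new best
  Position 5 ('b'): repeat (last at 3), move window start to 4
  Position 5 ('b'): window [4,5] length 2
Longest substring with no repeats: "acbe" with length 4

4


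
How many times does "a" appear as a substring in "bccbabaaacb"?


Searching for "a" in "bccbabaaacb"
Scanning each position:
  Position 0: "b" => no
  Position 1: "c" => no
  Position 2: "c" => no
  Position 3: "b" => no
  Position 4: "a" => MATCH
  Position 5: "b" => no
  Position 6: "a" => MATCH
  Position 7: "a" => MATCH
  Position 8: "a" => MATCH
  Position 9: "c" => no
  Position 10: "b" => no
Total occurrences: 4

4


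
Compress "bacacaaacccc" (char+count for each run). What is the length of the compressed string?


Input: bacacaaacccc
Runs:
  'b' x 1 => "b1"
  'a' x 1 => "a1"
  'c' x 1 => "c1"
  'a' x 1 => "a1"
  'c' x 1 => "c1"
  'a' x 3 => "a3"
  'c' x 4 => "c4"
Compressed: "b1a1c1a1c1a3c4"
Compressed length: 14

14


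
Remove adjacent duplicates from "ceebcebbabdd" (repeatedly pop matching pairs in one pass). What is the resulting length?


Input: ceebcebbabdd
Stack-based adjacent duplicate removal:
  Read 'c': push. Stack: c
  Read 'e': push. Stack: ce
  Read 'e': matches stack top 'e' => pop. Stack: c
  Read 'b': push. Stack: cb
  Read 'c': push. Stack: cbc
  Read 'e': push. Stack: cbce
  Read 'b': push. Stack: cbceb
  Read 'b': matches stack top 'b' => pop. Stack: cbce
  Read 'a': push. Stack: cbcea
  Read 'b': push. Stack: cbceab
  Read 'd': push. Stack: cbceabd
  Read 'd': matches stack top 'd' => pop. Stack: cbceab
Final stack: "cbceab" (length 6)

6


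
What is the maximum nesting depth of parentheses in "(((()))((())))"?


Input: "(((()))((())))"
Tracking depth:
  Position 0 '(': depth becomes 1
  Position 1 '(': depth becomes 2
  Position 2 '(': depth becomes 3
  Position 3 '(': depth becomes 4
  Position 4 ')': depth becomes 3
  Position 5 ')': depth becomes 2
  Position 6 ')': depth becomes 1
  Position 7 '(': depth becomes 2
  Position 8 '(': depth becomes 3
  Position 9 '(': depth becomes 4
  Position 10 ')': depth becomes 3
  Position 11 ')': depth becomes 2
  Position 12 ')': depth becomes 1
  Position 13 ')': depth becomes 0
Maximum depth reached: 4

4


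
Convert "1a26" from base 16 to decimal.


Input: "1a26" in base 16
Positional expansion:
  Digit '1' (value 1) x 16^3 = 4096
  Digit 'a' (value 10) x 16^2 = 2560
  Digit '2' (value 2) x 16^1 = 32
  Digit '6' (value 6) x 16^0 = 6
Sum = 6694

6694


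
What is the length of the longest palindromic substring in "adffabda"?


Input: "adffabda"
Checking substrings for palindromes:
  [2:4] "ff" (len 2) => palindrome
Longest palindromic substring: "ff" with length 2

2


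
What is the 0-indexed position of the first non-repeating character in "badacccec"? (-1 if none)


Input: badacccec
Character frequencies:
  'a': 2
  'b': 1
  'c': 4
  'd': 1
  'e': 1
Scanning left to right for freq == 1:
  Position 0 ('b'): unique! => answer = 0

0


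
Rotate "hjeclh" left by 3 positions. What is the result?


Input: "hjeclh", rotate left by 3
First 3 characters: "hje"
Remaining characters: "clh"
Concatenate remaining + first: "clh" + "hje" = "clhhje"

clhhje


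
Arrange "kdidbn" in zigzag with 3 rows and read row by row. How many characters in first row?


Zigzag "kdidbn" into 3 rows:
Placing characters:
  'k' => row 0
  'd' => row 1
  'i' => row 2
  'd' => row 1
  'b' => row 0
  'n' => row 1
Rows:
  Row 0: "kb"
  Row 1: "ddn"
  Row 2: "i"
First row length: 2

2


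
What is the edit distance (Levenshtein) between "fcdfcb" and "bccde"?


Computing edit distance: "fcdfcb" -> "bccde"
DP table:
           b    c    c    d    e
      0    1    2    3    4    5
  f   1    1    2    3    4    5
  c   2    2    1    2    3    4
  d   3    3    2    2    2    3
  f   4    4    3    3    3    3
  c   5    5    4    3    4    4
  b   6    5    5    4    4    5
Edit distance = dp[6][5] = 5

5


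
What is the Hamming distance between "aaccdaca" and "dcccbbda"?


Comparing "aaccdaca" and "dcccbbda" position by position:
  Position 0: 'a' vs 'd' => differ
  Position 1: 'a' vs 'c' => differ
  Position 2: 'c' vs 'c' => same
  Position 3: 'c' vs 'c' => same
  Position 4: 'd' vs 'b' => differ
  Position 5: 'a' vs 'b' => differ
  Position 6: 'c' vs 'd' => differ
  Position 7: 'a' vs 'a' => same
Total differences (Hamming distance): 5

5


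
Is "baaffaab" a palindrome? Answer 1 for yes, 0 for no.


Input: baaffaab
Reversed: baaffaab
  Compare pos 0 ('b') with pos 7 ('b'): match
  Compare pos 1 ('a') with pos 6 ('a'): match
  Compare pos 2 ('a') with pos 5 ('a'): match
  Compare pos 3 ('f') with pos 4 ('f'): match
Result: palindrome

1


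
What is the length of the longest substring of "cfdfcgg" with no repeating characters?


Input: "cfdfcgg"
Sliding window (track last position of each char):
  Position 0 ('c'): window [0,0] length 1 -- new best
  Position 1 ('f'): window [0,1] length 2 -- new best
  Position 2 ('d'): window [0,2] length 3 -- new best
  Position 3 ('f'): repeat (last at 1), move window start to 2
  Position 3 ('f'): window [2,3] length 2
  Position 4 ('c'): window [2,4] length 3
  Position 5 ('g'): window [2,5] length 4 -- new best
  Position 6 ('g'): repeat (last at 5), move window start to 6
  Position 6 ('g'): window [6,6] length 1
Longest substring with no repeats: "dfcg" with length 4

4


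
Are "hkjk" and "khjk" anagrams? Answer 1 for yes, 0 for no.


Strings: "hkjk", "khjk"
Sorted first:  hjkk
Sorted second: hjkk
Sorted forms match => anagrams

1


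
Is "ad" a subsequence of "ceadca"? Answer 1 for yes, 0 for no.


Check if "ad" is a subsequence of "ceadca"
Greedy scan:
  Position 0 ('c'): no match needed
  Position 1 ('e'): no match needed
  Position 2 ('a'): matches sub[0] = 'a'
  Position 3 ('d'): matches sub[1] = 'd'
  Position 4 ('c'): no match needed
  Position 5 ('a'): no match needed
All 2 characters matched => is a subsequence

1


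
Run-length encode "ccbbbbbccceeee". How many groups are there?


Input: ccbbbbbccceeee
Scanning for consecutive runs:
  Group 1: 'c' x 2 (positions 0-1)
  Group 2: 'b' x 5 (positions 2-6)
  Group 3: 'c' x 3 (positions 7-9)
  Group 4: 'e' x 4 (positions 10-13)
Total groups: 4

4


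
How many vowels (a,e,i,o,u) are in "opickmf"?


Input: opickmf
Checking each character:
  'o' at position 0: vowel (running total: 1)
  'p' at position 1: consonant
  'i' at position 2: vowel (running total: 2)
  'c' at position 3: consonant
  'k' at position 4: consonant
  'm' at position 5: consonant
  'f' at position 6: consonant
Total vowels: 2

2
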